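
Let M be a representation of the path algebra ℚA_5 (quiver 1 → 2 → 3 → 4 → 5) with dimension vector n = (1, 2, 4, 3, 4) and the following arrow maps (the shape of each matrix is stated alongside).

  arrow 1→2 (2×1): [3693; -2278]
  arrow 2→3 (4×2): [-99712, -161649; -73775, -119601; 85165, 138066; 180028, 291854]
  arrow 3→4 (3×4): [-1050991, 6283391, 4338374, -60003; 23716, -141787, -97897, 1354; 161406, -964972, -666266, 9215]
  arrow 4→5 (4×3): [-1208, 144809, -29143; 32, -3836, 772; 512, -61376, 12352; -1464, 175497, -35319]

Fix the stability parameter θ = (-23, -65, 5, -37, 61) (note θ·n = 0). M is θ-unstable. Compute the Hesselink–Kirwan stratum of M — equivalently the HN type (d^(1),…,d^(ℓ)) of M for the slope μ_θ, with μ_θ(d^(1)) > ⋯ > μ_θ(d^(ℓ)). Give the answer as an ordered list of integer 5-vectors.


Via rank(M_{q-1}∘⋯∘M_p): M ≅ I[1,4], I[2,5], I[3,3], I[3,4], I[5,5]^3.
μ_θ-semistable layers: μ^(1)=61; μ^(2)=5; μ^(3)=-16; μ^(4)=-44; μ^(5)=-65

((0, 0, 0, 0, 4); (0, 0, 1, 0, 0); (0, 0, 3, 3, 0); (1, 1, 0, 0, 0); (0, 1, 0, 0, 0))


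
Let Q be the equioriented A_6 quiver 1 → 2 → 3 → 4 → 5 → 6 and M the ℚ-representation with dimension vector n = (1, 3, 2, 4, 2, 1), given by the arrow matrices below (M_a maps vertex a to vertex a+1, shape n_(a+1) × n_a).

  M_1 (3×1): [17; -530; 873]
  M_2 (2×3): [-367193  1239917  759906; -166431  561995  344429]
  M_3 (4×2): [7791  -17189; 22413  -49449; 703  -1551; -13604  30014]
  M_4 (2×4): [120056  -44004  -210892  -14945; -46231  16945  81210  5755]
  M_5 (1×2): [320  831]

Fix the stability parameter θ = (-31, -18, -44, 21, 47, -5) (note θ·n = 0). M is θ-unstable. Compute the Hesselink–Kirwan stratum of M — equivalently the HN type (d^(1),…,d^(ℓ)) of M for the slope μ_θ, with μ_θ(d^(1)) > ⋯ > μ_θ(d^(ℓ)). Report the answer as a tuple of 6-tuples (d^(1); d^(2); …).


Via rank(M_{q-1}∘⋯∘M_p): M ≅ I[1,6], I[2,2], I[2,5], I[4,4]^2.
μ_θ-semistable layers: μ^(1)=47; μ^(2)=21; μ^(3)=-18; μ^(4)=-31

((0, 0, 0, 0, 1, 0); (0, 0, 0, 4, 1, 1); (0, 1, 0, 0, 0, 0); (1, 2, 2, 0, 0, 0))


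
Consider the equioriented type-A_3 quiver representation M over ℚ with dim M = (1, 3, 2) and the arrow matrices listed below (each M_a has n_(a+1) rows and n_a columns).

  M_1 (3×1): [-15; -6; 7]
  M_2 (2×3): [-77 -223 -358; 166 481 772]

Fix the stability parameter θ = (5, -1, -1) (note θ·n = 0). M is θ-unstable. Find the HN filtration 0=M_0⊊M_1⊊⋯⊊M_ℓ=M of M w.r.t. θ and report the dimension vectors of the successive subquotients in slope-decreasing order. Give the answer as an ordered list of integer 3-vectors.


Barcode: M ≅ I[1,3], I[2,2], I[2,3]. HN layers by μ_θ (2 steps, strictly decreasing):
  μ^(1)=1; μ^(2)=-1

((1, 1, 1); (0, 2, 1))


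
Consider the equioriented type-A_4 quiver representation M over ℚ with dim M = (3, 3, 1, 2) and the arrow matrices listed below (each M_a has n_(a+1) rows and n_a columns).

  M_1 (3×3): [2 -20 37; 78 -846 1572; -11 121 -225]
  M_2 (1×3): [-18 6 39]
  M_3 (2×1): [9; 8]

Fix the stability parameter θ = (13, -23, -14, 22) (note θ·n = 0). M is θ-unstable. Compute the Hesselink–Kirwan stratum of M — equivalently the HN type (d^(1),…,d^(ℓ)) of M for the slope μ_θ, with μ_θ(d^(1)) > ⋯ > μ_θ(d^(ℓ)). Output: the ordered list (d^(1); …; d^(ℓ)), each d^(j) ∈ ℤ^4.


Interval decomposition of M: I[1,1], I[1,2], I[1,4], I[2,2], I[4,4].
HN type (ℓ=5): μ^(1)=22; μ^(2)=13; μ^(3)=-5; μ^(4)=-8; μ^(5)=-23

((0, 0, 0, 2); (1, 0, 0, 0); (1, 1, 0, 0); (1, 1, 1, 0); (0, 1, 0, 0))


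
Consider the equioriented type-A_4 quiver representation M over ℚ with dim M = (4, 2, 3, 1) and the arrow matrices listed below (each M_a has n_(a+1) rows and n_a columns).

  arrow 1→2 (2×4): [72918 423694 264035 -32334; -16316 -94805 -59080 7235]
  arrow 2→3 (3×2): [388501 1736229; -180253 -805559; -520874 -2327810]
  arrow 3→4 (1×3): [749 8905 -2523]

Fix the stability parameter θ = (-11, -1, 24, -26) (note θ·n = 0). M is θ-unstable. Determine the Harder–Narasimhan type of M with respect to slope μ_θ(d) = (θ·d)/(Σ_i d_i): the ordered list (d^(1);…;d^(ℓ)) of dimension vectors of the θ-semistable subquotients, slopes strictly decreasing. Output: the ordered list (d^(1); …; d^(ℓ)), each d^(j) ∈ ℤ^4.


Interval decomposition of M: I[1,1]^2, I[1,3], I[1,4], I[3,3].
HN type (ℓ=3): μ^(1)=24; μ^(2)=-1; μ^(3)=-11

((0, 0, 2, 0); (0, 2, 1, 1); (4, 0, 0, 0))


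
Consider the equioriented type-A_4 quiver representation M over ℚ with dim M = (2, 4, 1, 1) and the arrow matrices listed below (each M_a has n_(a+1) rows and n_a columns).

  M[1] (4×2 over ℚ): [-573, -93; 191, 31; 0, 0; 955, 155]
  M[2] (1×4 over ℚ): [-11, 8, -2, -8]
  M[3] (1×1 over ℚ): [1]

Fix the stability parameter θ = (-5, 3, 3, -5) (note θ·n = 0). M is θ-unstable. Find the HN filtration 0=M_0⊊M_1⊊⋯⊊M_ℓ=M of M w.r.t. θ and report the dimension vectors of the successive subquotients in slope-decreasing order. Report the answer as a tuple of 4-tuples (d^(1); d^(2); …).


Via rank(M_{q-1}∘⋯∘M_p): M ≅ I[1,1], I[1,4], I[2,2]^3.
μ_θ-semistable layers: μ^(1)=3; μ^(2)=1/3; μ^(3)=-5

((0, 3, 0, 0); (0, 1, 1, 1); (2, 0, 0, 0))


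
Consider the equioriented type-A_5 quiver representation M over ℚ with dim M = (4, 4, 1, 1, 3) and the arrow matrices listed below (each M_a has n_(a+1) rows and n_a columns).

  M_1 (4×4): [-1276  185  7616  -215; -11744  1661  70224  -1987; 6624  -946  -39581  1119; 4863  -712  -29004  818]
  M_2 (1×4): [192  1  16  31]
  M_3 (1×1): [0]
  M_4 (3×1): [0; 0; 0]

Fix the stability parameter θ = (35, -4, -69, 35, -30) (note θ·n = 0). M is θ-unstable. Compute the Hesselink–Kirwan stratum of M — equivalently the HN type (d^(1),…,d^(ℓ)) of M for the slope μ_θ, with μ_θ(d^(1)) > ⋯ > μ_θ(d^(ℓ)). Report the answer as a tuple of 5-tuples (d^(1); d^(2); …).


Barcode: M ≅ I[1,2]^3, I[1,3], I[4,4], I[5,5]^3. HN layers by μ_θ (4 steps, strictly decreasing):
  μ^(1)=35; μ^(2)=31/2; μ^(3)=-38/3; μ^(4)=-30

((0, 0, 0, 1, 0); (3, 3, 0, 0, 0); (1, 1, 1, 0, 0); (0, 0, 0, 0, 3))


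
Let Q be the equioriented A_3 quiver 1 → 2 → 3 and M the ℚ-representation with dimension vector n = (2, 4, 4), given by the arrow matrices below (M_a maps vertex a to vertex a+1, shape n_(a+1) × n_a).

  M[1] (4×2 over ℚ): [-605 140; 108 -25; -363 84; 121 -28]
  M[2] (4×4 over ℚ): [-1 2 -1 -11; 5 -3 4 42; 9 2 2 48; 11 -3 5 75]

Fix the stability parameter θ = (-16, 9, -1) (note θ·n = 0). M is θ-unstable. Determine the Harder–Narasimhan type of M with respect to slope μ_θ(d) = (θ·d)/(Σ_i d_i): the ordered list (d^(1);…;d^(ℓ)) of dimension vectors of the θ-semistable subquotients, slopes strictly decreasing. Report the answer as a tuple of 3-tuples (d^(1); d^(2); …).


Barcode: M ≅ I[1,3]^2, I[2,3]^2. HN layers by μ_θ (2 steps, strictly decreasing):
  μ^(1)=4; μ^(2)=-16

((0, 4, 4); (2, 0, 0))


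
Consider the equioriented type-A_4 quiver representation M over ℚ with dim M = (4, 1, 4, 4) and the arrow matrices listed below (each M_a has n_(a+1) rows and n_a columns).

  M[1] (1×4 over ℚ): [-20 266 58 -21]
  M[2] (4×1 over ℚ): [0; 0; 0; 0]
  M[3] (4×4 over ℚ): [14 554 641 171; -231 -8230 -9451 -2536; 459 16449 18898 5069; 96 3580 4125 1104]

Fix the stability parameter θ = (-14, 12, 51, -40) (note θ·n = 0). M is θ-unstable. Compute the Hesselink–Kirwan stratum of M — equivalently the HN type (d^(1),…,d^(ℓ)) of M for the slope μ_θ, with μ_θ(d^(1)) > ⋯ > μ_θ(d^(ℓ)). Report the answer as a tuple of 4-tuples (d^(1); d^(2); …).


Interval decomposition of M: I[1,1]^3, I[1,2], I[3,4]^4.
HN type (ℓ=3): μ^(1)=12; μ^(2)=11/2; μ^(3)=-14

((0, 1, 0, 0); (0, 0, 4, 4); (4, 0, 0, 0))


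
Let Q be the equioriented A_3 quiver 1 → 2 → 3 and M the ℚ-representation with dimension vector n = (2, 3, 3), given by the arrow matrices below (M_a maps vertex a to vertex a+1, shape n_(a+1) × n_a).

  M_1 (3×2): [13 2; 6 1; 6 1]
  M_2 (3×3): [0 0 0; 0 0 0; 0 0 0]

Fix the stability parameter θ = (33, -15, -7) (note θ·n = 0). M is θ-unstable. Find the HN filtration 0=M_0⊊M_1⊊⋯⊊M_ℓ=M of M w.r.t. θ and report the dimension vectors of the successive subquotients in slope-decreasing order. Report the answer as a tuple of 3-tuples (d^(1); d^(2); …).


Interval decomposition of M: I[1,2]^2, I[2,2], I[3,3]^3.
HN type (ℓ=3): μ^(1)=9; μ^(2)=-7; μ^(3)=-15

((2, 2, 0); (0, 0, 3); (0, 1, 0))


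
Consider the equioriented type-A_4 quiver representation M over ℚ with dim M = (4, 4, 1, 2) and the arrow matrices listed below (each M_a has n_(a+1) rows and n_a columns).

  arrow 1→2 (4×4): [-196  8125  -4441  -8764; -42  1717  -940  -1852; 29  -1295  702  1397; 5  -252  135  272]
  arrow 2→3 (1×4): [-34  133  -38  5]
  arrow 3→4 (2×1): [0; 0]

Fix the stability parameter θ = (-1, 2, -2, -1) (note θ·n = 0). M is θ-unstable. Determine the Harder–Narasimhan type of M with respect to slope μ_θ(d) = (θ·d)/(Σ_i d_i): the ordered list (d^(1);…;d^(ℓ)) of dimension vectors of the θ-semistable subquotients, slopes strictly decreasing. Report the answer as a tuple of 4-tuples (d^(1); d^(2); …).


Barcode: M ≅ I[1,2]^3, I[1,3], I[4,4]^2. HN layers by μ_θ (3 steps, strictly decreasing):
  μ^(1)=2; μ^(2)=0; μ^(3)=-1

((0, 3, 0, 0); (0, 1, 1, 0); (4, 0, 0, 2))


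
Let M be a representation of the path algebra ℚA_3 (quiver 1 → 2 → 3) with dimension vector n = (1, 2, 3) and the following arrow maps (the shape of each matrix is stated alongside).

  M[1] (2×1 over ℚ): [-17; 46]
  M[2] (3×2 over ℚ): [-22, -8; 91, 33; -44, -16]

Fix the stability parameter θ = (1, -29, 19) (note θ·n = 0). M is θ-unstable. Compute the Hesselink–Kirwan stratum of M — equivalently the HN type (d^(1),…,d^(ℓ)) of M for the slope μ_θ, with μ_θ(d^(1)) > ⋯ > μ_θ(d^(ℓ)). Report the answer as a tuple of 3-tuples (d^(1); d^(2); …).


Via rank(M_{q-1}∘⋯∘M_p): M ≅ I[1,3], I[2,3], I[3,3].
μ_θ-semistable layers: μ^(1)=19; μ^(2)=-14; μ^(3)=-29

((0, 0, 3); (1, 1, 0); (0, 1, 0))


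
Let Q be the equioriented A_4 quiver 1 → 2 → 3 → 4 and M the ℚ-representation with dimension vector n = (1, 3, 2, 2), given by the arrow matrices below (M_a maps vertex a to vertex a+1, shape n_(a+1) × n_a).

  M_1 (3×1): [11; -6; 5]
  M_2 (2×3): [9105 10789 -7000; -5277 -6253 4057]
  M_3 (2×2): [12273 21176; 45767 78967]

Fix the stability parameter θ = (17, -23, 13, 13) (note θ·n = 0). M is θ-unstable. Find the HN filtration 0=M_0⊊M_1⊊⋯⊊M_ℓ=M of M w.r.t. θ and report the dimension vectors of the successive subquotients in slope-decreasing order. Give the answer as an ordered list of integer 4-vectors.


Via rank(M_{q-1}∘⋯∘M_p): M ≅ I[1,4], I[2,2], I[2,4].
μ_θ-semistable layers: μ^(1)=13; μ^(2)=-3; μ^(3)=-23

((0, 0, 2, 2); (1, 1, 0, 0); (0, 2, 0, 0))


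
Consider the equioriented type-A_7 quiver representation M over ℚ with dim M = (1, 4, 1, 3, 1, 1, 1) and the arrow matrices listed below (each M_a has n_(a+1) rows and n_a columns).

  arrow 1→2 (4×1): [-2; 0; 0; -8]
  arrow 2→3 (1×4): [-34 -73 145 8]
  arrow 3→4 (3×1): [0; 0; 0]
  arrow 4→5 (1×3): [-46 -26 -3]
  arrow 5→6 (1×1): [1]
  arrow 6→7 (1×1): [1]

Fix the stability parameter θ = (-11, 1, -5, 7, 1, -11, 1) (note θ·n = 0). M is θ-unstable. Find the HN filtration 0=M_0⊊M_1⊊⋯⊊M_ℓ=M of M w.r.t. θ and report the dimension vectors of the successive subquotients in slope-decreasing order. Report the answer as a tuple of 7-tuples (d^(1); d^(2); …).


Barcode: M ≅ I[1,3], I[2,2]^3, I[4,4]^2, I[4,7]. HN layers by μ_θ (5 steps, strictly decreasing):
  μ^(1)=7; μ^(2)=1; μ^(3)=-1; μ^(4)=-2; μ^(5)=-11

((0, 0, 0, 2, 0, 0, 0); (0, 3, 0, 0, 0, 0, 1); (0, 0, 0, 1, 1, 1, 0); (0, 1, 1, 0, 0, 0, 0); (1, 0, 0, 0, 0, 0, 0))


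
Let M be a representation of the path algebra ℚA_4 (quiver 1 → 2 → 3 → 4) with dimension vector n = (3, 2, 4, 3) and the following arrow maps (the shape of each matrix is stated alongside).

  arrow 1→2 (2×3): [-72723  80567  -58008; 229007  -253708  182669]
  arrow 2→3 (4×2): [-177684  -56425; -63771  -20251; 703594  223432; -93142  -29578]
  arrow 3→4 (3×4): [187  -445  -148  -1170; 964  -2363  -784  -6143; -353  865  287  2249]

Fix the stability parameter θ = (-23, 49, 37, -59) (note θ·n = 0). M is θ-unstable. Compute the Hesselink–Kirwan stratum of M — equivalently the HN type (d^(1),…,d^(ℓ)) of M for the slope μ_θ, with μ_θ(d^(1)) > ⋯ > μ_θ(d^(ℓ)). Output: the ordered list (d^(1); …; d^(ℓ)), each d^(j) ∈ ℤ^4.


Barcode: M ≅ I[1,1], I[1,4]^2, I[3,3], I[3,4]. HN layers by μ_θ (4 steps, strictly decreasing):
  μ^(1)=37; μ^(2)=9; μ^(3)=-11; μ^(4)=-23

((0, 0, 1, 0); (0, 2, 2, 2); (0, 0, 1, 1); (3, 0, 0, 0))


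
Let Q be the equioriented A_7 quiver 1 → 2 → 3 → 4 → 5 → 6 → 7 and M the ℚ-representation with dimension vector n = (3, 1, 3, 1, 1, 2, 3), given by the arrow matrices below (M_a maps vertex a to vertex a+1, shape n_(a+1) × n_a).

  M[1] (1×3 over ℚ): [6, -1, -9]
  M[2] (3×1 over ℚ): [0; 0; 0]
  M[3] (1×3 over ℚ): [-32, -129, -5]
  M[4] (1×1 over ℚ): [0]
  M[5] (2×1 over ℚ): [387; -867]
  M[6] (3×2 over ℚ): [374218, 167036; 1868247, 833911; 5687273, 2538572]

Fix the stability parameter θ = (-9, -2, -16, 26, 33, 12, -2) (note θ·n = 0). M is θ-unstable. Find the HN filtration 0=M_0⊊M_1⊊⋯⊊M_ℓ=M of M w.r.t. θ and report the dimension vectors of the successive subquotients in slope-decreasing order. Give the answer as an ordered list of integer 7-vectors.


Barcode: M ≅ I[1,1]^2, I[1,2], I[3,3]^2, I[3,4], I[5,7], I[6,7], I[7,7]. HN layers by μ_θ (6 steps, strictly decreasing):
  μ^(1)=26; μ^(2)=43/3; μ^(3)=5; μ^(4)=-2; μ^(5)=-9; μ^(6)=-16

((0, 0, 0, 1, 0, 0, 0); (0, 0, 0, 0, 1, 1, 1); (0, 0, 0, 0, 0, 1, 1); (0, 1, 0, 0, 0, 0, 1); (3, 0, 0, 0, 0, 0, 0); (0, 0, 3, 0, 0, 0, 0))


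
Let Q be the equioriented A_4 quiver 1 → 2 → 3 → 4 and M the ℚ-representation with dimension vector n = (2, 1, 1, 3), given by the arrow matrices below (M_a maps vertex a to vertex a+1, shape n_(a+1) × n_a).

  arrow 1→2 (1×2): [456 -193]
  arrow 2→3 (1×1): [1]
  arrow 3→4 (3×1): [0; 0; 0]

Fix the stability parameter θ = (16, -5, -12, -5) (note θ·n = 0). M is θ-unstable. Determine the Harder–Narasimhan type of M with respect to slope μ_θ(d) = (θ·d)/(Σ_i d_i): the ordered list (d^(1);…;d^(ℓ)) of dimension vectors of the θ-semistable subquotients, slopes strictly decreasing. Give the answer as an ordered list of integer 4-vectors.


Interval decomposition of M: I[1,1], I[1,3], I[4,4]^3.
HN type (ℓ=3): μ^(1)=16; μ^(2)=-1/3; μ^(3)=-5

((1, 0, 0, 0); (1, 1, 1, 0); (0, 0, 0, 3))


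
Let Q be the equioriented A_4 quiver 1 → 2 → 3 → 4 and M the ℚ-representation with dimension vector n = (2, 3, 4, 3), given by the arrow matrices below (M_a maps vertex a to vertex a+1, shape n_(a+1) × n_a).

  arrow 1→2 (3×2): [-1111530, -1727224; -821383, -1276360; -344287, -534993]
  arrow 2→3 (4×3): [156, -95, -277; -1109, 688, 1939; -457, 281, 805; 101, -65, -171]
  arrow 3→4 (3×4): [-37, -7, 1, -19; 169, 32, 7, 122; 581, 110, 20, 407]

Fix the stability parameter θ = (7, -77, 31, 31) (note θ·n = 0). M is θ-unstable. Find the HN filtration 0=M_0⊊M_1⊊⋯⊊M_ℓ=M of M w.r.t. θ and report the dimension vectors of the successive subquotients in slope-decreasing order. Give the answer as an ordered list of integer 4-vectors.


Interval decomposition of M: I[1,3], I[1,4], I[2,4], I[3,4].
HN type (ℓ=3): μ^(1)=31; μ^(2)=-35; μ^(3)=-77

((0, 0, 4, 3); (2, 2, 0, 0); (0, 1, 0, 0))


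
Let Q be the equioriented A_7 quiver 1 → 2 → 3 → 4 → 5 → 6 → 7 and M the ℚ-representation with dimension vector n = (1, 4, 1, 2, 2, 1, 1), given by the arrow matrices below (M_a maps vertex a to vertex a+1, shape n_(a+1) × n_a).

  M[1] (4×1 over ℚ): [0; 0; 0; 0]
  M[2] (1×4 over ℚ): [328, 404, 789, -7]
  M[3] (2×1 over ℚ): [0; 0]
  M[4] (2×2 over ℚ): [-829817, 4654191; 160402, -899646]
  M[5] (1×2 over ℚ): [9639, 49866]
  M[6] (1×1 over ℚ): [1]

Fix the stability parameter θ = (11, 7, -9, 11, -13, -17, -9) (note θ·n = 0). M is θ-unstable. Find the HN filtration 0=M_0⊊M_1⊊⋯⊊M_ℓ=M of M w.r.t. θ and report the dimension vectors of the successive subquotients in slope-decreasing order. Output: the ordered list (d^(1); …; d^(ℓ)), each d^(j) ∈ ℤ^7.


Via rank(M_{q-1}∘⋯∘M_p): M ≅ I[1,1], I[2,2]^3, I[2,3], I[4,4], I[4,7], I[5,5].
μ_θ-semistable layers: μ^(1)=11; μ^(2)=7; μ^(3)=-1; μ^(4)=-7; μ^(5)=-13

((1, 0, 0, 1, 0, 0, 0); (0, 3, 0, 0, 0, 0, 0); (0, 1, 1, 0, 0, 0, 0); (0, 0, 0, 1, 1, 1, 1); (0, 0, 0, 0, 1, 0, 0))


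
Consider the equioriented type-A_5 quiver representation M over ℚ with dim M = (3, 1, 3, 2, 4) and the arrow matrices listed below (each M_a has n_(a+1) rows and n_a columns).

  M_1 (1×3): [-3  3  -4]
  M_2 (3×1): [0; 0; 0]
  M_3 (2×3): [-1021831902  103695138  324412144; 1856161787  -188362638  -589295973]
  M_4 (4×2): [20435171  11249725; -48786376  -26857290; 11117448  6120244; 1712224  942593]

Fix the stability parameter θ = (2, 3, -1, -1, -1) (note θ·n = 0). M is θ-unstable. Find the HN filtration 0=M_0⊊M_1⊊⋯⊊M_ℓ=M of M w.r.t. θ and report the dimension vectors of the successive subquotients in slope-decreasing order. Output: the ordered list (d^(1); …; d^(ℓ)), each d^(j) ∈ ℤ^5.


Interval decomposition of M: I[1,1]^2, I[1,2], I[3,3], I[3,5]^2, I[5,5]^2.
HN type (ℓ=3): μ^(1)=3; μ^(2)=2; μ^(3)=-1

((0, 1, 0, 0, 0); (3, 0, 0, 0, 0); (0, 0, 3, 2, 4))


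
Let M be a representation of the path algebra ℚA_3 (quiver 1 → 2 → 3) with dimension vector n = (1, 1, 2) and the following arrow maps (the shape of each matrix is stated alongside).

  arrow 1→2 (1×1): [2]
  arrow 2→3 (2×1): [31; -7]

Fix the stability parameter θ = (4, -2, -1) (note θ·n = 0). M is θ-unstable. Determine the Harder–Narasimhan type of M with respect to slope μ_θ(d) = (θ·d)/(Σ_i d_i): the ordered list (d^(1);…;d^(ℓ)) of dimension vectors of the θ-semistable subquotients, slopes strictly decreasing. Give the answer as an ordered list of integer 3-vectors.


Barcode: M ≅ I[1,3], I[3,3]. HN layers by μ_θ (2 steps, strictly decreasing):
  μ^(1)=1/3; μ^(2)=-1

((1, 1, 1); (0, 0, 1))


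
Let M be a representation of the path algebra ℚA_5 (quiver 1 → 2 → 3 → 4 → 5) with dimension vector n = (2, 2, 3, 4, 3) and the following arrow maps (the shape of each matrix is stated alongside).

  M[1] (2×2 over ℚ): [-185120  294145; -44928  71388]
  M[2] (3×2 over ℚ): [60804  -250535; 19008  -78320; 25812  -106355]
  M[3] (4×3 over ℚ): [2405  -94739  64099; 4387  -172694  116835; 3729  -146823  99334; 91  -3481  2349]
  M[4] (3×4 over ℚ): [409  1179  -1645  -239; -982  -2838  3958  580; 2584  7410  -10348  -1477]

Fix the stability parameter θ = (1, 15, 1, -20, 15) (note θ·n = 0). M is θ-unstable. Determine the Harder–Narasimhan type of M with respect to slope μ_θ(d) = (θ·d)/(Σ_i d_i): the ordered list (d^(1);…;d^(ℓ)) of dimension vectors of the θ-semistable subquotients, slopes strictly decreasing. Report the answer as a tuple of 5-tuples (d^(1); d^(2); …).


Via rank(M_{q-1}∘⋯∘M_p): M ≅ I[1,1], I[1,2], I[2,5], I[3,4], I[3,5], I[4,4], I[5,5].
μ_θ-semistable layers: μ^(1)=15; μ^(2)=1; μ^(3)=-4/3; μ^(4)=-19/2; μ^(5)=-20

((0, 1, 0, 0, 3); (2, 0, 0, 0, 0); (0, 1, 1, 1, 0); (0, 0, 2, 2, 0); (0, 0, 0, 1, 0))


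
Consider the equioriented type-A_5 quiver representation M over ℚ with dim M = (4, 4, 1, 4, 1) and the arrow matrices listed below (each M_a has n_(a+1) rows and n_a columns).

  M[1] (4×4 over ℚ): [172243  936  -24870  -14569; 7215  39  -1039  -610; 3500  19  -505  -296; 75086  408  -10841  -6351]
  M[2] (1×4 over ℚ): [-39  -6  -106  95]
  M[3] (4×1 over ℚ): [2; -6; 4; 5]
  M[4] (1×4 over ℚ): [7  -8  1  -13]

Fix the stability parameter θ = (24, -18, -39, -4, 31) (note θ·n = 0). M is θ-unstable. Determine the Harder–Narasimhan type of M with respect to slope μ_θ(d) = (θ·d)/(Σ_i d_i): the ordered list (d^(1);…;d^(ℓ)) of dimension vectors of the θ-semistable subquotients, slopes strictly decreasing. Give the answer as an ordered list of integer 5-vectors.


Barcode: M ≅ I[1,2]^3, I[1,5], I[4,4]^3. HN layers by μ_θ (4 steps, strictly decreasing):
  μ^(1)=31; μ^(2)=3; μ^(3)=-4; μ^(4)=-11

((0, 0, 0, 0, 1); (3, 3, 0, 0, 0); (0, 0, 0, 4, 0); (1, 1, 1, 0, 0))


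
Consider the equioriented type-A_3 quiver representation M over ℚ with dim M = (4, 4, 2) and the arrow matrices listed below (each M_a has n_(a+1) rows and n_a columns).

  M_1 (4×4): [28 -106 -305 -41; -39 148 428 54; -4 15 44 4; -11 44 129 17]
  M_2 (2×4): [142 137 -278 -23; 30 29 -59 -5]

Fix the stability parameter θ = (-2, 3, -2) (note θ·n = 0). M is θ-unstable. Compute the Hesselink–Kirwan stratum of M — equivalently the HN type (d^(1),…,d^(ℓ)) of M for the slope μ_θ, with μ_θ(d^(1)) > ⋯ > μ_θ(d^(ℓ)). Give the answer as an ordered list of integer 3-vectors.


Interval decomposition of M: I[1,2]^2, I[1,3]^2.
HN type (ℓ=3): μ^(1)=3; μ^(2)=1/2; μ^(3)=-2

((0, 2, 0); (0, 2, 2); (4, 0, 0))


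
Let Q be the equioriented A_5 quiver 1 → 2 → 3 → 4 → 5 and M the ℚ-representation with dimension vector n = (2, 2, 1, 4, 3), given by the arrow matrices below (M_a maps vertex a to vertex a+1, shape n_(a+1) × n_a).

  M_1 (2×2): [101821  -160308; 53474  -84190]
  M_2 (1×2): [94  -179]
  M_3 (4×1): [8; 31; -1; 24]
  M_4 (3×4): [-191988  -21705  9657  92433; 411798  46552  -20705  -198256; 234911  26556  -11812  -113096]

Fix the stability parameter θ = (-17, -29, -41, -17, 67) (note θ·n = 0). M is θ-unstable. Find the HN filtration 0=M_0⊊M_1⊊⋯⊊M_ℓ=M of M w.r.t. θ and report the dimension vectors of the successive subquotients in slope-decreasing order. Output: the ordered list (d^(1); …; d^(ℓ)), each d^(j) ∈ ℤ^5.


Via rank(M_{q-1}∘⋯∘M_p): M ≅ I[1,2], I[1,5], I[4,4], I[4,5]^2.
μ_θ-semistable layers: μ^(1)=67; μ^(2)=-17; μ^(3)=-23; μ^(4)=-29

((0, 0, 0, 0, 3); (0, 0, 0, 4, 0); (1, 1, 0, 0, 0); (1, 1, 1, 0, 0))


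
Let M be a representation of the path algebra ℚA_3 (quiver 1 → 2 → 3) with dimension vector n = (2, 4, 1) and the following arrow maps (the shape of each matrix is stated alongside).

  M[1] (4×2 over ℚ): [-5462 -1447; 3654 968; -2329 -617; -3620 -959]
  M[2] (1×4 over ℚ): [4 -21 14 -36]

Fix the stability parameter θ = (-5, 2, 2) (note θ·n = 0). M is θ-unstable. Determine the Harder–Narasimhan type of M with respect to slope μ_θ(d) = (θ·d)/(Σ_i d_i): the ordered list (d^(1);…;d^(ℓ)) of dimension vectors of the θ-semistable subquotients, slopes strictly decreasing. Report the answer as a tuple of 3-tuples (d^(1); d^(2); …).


Via rank(M_{q-1}∘⋯∘M_p): M ≅ I[1,2], I[1,3], I[2,2]^2.
μ_θ-semistable layers: μ^(1)=2; μ^(2)=-5

((0, 4, 1); (2, 0, 0))


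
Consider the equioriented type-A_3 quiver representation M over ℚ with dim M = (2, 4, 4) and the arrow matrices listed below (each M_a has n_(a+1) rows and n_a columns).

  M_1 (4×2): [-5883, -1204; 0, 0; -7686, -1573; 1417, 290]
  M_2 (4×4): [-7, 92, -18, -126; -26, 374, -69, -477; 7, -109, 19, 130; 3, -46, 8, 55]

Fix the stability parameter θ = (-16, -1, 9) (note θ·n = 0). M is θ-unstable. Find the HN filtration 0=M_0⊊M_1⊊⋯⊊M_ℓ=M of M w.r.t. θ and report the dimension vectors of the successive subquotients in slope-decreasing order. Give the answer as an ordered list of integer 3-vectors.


Interval decomposition of M: I[1,3]^2, I[2,3]^2.
HN type (ℓ=3): μ^(1)=9; μ^(2)=-1; μ^(3)=-16

((0, 0, 4); (0, 4, 0); (2, 0, 0))


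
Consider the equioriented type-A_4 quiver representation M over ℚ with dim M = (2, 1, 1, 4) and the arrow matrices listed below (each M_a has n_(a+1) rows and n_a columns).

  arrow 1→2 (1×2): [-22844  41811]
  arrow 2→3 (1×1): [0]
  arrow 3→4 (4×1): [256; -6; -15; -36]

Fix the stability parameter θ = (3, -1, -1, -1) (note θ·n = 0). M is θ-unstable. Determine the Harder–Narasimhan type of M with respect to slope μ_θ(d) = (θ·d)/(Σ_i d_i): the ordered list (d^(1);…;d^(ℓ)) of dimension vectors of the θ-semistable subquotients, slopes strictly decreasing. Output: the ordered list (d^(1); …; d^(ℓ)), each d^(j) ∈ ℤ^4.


Via rank(M_{q-1}∘⋯∘M_p): M ≅ I[1,1], I[1,2], I[3,4], I[4,4]^3.
μ_θ-semistable layers: μ^(1)=3; μ^(2)=1; μ^(3)=-1

((1, 0, 0, 0); (1, 1, 0, 0); (0, 0, 1, 4))


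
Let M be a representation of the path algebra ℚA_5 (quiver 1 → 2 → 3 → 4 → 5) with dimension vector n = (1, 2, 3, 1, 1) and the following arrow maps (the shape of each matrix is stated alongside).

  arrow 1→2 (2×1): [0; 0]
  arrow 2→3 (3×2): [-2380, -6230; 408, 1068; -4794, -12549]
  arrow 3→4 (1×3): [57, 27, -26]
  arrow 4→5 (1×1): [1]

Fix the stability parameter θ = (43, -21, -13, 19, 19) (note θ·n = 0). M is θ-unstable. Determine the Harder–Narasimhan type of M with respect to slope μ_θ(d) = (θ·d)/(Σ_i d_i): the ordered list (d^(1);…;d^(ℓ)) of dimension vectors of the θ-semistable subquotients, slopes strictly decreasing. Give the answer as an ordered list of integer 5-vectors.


Via rank(M_{q-1}∘⋯∘M_p): M ≅ I[1,1], I[2,2], I[2,3], I[3,3], I[3,5].
μ_θ-semistable layers: μ^(1)=43; μ^(2)=19; μ^(3)=-13; μ^(4)=-21

((1, 0, 0, 0, 0); (0, 0, 0, 1, 1); (0, 0, 3, 0, 0); (0, 2, 0, 0, 0))


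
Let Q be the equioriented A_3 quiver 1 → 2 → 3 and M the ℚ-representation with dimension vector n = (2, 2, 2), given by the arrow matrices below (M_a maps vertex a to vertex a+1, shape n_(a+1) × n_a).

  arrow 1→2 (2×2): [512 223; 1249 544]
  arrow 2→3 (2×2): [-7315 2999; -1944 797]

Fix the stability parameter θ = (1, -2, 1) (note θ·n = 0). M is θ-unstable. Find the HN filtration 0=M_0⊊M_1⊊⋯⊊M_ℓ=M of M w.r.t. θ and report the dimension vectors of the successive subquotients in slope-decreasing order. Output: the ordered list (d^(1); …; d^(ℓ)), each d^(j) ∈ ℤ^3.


Barcode: M ≅ I[1,3]^2. HN layers by μ_θ (2 steps, strictly decreasing):
  μ^(1)=1; μ^(2)=-1/2

((0, 0, 2); (2, 2, 0))


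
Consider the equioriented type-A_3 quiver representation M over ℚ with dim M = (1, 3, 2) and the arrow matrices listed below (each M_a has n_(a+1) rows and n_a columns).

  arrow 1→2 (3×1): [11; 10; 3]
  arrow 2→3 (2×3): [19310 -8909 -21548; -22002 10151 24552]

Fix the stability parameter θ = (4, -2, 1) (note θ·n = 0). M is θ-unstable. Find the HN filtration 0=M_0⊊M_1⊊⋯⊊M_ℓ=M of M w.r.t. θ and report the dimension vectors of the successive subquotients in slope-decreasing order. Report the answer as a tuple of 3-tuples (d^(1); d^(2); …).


Interval decomposition of M: I[1,3], I[2,2], I[2,3].
HN type (ℓ=2): μ^(1)=1; μ^(2)=-2

((1, 1, 2); (0, 2, 0))


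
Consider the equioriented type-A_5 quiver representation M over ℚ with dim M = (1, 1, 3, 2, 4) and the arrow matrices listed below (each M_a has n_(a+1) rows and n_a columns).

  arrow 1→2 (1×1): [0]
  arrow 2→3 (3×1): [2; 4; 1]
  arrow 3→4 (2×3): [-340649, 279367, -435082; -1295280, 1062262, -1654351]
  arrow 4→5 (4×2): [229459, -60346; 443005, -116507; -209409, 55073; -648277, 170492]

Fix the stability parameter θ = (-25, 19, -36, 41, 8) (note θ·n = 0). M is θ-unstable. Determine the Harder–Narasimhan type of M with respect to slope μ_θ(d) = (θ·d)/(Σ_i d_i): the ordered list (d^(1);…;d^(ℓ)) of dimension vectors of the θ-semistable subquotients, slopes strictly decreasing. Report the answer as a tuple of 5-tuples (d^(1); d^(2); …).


Barcode: M ≅ I[1,1], I[2,5], I[3,3], I[3,5], I[5,5]^2. HN layers by μ_θ (5 steps, strictly decreasing):
  μ^(1)=49/2; μ^(2)=8; μ^(3)=-17/2; μ^(4)=-25; μ^(5)=-36

((0, 0, 0, 2, 2); (0, 0, 0, 0, 2); (0, 1, 1, 0, 0); (1, 0, 0, 0, 0); (0, 0, 2, 0, 0))


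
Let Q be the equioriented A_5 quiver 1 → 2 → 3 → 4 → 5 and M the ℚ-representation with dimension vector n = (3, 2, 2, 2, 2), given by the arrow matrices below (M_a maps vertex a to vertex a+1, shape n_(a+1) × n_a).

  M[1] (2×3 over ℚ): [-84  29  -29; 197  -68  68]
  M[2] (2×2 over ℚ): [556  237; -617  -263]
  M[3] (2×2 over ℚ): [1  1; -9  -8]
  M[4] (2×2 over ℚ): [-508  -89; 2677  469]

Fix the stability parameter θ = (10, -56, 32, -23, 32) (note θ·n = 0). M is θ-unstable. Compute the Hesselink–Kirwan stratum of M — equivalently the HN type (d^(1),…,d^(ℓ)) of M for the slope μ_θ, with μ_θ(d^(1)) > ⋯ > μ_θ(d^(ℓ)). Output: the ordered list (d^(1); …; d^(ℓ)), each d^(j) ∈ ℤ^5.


Barcode: M ≅ I[1,1], I[1,5]^2. HN layers by μ_θ (4 steps, strictly decreasing):
  μ^(1)=32; μ^(2)=10; μ^(3)=9/2; μ^(4)=-23

((0, 0, 0, 0, 2); (1, 0, 0, 0, 0); (0, 0, 2, 2, 0); (2, 2, 0, 0, 0))


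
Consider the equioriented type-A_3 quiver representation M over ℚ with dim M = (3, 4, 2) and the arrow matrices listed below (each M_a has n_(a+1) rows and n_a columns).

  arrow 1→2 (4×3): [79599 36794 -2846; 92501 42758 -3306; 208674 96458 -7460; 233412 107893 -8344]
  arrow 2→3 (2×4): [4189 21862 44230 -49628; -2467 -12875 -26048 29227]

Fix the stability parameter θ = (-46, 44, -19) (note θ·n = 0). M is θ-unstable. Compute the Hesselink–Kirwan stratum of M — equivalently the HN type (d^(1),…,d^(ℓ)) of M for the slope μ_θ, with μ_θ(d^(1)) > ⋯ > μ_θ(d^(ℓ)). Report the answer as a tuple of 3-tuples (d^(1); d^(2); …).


Interval decomposition of M: I[1,1], I[1,3]^2, I[2,2]^2.
HN type (ℓ=3): μ^(1)=44; μ^(2)=25/2; μ^(3)=-46

((0, 2, 0); (0, 2, 2); (3, 0, 0))


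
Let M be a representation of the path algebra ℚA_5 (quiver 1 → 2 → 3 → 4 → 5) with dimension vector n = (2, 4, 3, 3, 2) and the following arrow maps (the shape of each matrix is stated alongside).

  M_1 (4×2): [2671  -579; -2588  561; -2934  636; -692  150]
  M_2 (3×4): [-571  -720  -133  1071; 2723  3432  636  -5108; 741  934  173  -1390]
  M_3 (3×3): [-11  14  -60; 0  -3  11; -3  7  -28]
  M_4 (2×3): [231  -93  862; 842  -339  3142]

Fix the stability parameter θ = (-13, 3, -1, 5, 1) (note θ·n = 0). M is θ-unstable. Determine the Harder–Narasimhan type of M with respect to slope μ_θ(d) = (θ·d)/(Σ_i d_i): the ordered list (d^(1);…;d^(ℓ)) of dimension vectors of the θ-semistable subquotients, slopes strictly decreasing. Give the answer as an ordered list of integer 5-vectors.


Via rank(M_{q-1}∘⋯∘M_p): M ≅ I[1,2], I[1,5], I[2,4], I[2,5].
μ_θ-semistable layers: μ^(1)=5; μ^(2)=3; μ^(3)=1; μ^(4)=-13

((0, 0, 0, 1, 0); (0, 1, 0, 2, 2); (0, 3, 3, 0, 0); (2, 0, 0, 0, 0))


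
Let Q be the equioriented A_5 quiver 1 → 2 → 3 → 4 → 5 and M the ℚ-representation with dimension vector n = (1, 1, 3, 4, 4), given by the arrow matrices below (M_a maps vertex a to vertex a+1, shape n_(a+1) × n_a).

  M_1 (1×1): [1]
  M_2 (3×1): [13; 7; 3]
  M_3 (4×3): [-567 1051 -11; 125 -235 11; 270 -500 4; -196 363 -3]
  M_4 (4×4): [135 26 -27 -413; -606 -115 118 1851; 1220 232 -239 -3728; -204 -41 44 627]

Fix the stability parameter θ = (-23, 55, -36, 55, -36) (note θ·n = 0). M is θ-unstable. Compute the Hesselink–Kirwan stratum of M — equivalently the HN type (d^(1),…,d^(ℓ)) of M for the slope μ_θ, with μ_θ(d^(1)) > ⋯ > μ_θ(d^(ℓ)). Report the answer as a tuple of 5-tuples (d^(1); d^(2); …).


Barcode: M ≅ I[1,5], I[3,3], I[3,5], I[4,4], I[4,5], I[5,5]. HN layers by μ_θ (4 steps, strictly decreasing):
  μ^(1)=55; μ^(2)=19/2; μ^(3)=-23; μ^(4)=-36

((0, 0, 0, 1, 0); (0, 1, 1, 3, 3); (1, 0, 0, 0, 0); (0, 0, 2, 0, 1))


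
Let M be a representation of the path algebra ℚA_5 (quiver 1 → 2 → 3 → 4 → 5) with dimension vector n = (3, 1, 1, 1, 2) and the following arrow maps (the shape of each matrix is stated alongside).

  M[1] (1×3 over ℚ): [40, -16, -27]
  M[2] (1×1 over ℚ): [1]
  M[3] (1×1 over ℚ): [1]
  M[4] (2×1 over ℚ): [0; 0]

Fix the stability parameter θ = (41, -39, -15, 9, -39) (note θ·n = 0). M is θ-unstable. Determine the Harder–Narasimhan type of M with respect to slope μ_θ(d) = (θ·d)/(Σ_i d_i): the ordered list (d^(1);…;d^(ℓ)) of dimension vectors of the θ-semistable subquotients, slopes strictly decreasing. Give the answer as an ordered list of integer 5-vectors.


Via rank(M_{q-1}∘⋯∘M_p): M ≅ I[1,1]^2, I[1,4], I[5,5]^2.
μ_θ-semistable layers: μ^(1)=41; μ^(2)=9; μ^(3)=-13/3; μ^(4)=-39

((2, 0, 0, 0, 0); (0, 0, 0, 1, 0); (1, 1, 1, 0, 0); (0, 0, 0, 0, 2))


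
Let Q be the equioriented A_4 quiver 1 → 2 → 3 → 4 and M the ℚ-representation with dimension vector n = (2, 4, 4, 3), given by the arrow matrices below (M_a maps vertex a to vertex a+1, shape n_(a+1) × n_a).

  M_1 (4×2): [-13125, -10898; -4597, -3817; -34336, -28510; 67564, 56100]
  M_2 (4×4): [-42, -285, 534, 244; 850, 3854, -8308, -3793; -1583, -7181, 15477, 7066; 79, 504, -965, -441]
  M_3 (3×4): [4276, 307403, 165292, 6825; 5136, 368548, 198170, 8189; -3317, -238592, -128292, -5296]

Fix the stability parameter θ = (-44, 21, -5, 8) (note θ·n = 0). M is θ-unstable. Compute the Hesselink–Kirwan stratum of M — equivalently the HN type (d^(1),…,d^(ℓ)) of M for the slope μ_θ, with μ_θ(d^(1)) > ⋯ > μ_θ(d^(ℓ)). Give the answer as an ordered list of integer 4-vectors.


Barcode: M ≅ I[1,4]^2, I[2,3], I[2,4]. HN layers by μ_θ (2 steps, strictly decreasing):
  μ^(1)=8; μ^(2)=-44

((0, 4, 4, 3); (2, 0, 0, 0))


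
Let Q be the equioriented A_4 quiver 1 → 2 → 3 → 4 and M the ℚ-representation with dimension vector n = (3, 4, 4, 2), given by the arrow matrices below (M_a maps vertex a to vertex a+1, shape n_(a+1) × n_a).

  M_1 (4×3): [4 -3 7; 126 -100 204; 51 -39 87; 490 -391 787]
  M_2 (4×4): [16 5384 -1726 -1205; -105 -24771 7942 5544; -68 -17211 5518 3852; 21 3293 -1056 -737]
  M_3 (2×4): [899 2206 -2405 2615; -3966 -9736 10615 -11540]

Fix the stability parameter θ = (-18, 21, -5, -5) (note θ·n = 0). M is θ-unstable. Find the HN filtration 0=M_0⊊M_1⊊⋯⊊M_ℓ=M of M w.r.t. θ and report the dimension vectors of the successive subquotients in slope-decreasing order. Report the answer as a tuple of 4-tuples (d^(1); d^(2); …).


Via rank(M_{q-1}∘⋯∘M_p): M ≅ I[1,1], I[1,2], I[1,4], I[2,3], I[2,4], I[3,3].
μ_θ-semistable layers: μ^(1)=21; μ^(2)=8; μ^(3)=11/3; μ^(4)=-5; μ^(5)=-18

((0, 1, 0, 0); (0, 1, 1, 0); (0, 2, 2, 2); (0, 0, 1, 0); (3, 0, 0, 0))


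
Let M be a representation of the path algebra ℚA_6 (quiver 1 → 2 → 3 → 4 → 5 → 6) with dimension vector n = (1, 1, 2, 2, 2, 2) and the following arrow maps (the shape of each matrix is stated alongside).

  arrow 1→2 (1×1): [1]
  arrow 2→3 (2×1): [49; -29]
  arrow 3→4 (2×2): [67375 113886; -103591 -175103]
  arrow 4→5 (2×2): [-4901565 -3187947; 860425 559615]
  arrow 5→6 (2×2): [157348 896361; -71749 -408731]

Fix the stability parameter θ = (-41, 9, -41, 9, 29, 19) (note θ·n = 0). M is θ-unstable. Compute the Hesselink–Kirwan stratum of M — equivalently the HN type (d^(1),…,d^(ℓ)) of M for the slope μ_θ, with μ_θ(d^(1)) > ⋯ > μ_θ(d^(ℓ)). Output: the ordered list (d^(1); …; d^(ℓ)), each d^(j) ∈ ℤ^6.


Via rank(M_{q-1}∘⋯∘M_p): M ≅ I[1,6], I[3,4], I[5,6].
μ_θ-semistable layers: μ^(1)=24; μ^(2)=9; μ^(3)=-16; μ^(4)=-41

((0, 0, 0, 0, 2, 2); (0, 0, 0, 2, 0, 0); (0, 1, 1, 0, 0, 0); (1, 0, 1, 0, 0, 0))


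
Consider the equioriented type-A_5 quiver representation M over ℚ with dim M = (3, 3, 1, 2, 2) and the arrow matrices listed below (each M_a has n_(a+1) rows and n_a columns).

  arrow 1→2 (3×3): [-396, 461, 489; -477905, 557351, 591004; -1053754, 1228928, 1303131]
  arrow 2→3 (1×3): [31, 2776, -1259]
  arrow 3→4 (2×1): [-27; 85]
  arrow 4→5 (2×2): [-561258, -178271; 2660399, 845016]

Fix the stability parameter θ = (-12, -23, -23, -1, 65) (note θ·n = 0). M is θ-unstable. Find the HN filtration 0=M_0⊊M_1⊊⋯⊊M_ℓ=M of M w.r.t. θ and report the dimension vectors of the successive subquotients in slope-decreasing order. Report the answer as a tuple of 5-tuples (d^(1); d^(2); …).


Via rank(M_{q-1}∘⋯∘M_p): M ≅ I[1,2]^2, I[1,5], I[4,5].
μ_θ-semistable layers: μ^(1)=65; μ^(2)=-1; μ^(3)=-35/2; μ^(4)=-58/3

((0, 0, 0, 0, 2); (0, 0, 0, 2, 0); (2, 2, 0, 0, 0); (1, 1, 1, 0, 0))


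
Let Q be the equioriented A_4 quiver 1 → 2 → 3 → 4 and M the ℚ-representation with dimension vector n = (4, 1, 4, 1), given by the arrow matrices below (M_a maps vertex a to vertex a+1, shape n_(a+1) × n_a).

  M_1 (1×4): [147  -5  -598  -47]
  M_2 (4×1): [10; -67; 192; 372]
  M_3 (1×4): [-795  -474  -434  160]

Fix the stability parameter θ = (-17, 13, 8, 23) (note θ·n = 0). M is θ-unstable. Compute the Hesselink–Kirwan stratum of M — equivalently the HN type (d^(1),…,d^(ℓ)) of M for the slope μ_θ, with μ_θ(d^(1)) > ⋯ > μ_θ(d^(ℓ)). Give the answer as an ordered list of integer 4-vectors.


Interval decomposition of M: I[1,1]^3, I[1,3], I[3,3]^2, I[3,4].
HN type (ℓ=4): μ^(1)=23; μ^(2)=21/2; μ^(3)=8; μ^(4)=-17

((0, 0, 0, 1); (0, 1, 1, 0); (0, 0, 3, 0); (4, 0, 0, 0))


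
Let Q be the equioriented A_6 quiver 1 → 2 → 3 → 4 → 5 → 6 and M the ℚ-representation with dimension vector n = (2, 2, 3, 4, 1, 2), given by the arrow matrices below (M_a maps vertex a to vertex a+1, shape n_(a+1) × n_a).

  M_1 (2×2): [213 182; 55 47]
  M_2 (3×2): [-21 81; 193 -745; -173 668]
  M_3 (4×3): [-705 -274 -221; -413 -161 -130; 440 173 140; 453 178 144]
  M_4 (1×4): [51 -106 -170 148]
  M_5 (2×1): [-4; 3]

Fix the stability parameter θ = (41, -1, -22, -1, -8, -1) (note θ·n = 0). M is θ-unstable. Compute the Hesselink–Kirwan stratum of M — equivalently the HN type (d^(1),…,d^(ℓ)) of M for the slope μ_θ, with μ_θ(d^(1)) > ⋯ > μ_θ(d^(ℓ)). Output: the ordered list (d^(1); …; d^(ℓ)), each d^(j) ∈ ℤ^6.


Via rank(M_{q-1}∘⋯∘M_p): M ≅ I[1,4], I[1,6], I[3,4], I[4,4], I[6,6].
μ_θ-semistable layers: μ^(1)=17/4; μ^(2)=4/3; μ^(3)=-1; μ^(4)=-22

((1, 1, 1, 1, 0, 0); (1, 1, 1, 1, 1, 1); (0, 0, 0, 2, 0, 1); (0, 0, 1, 0, 0, 0))


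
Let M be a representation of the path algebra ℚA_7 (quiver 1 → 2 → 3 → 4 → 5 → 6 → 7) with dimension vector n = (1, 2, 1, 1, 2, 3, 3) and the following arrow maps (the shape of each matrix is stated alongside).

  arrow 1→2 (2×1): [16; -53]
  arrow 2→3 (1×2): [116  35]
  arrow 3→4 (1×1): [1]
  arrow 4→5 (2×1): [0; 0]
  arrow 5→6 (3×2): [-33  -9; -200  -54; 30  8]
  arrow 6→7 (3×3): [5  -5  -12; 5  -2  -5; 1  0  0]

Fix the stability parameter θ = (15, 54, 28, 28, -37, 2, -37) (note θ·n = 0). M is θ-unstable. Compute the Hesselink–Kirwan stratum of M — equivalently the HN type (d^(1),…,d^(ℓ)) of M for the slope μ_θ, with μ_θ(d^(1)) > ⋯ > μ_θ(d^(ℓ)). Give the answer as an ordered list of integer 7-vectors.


Via rank(M_{q-1}∘⋯∘M_p): M ≅ I[1,4], I[2,2], I[5,7]^2, I[6,7].
μ_θ-semistable layers: μ^(1)=54; μ^(2)=110/3; μ^(3)=15; μ^(4)=-35/2; μ^(5)=-37

((0, 1, 0, 0, 0, 0, 0); (0, 1, 1, 1, 0, 0, 0); (1, 0, 0, 0, 0, 0, 0); (0, 0, 0, 0, 0, 3, 3); (0, 0, 0, 0, 2, 0, 0))


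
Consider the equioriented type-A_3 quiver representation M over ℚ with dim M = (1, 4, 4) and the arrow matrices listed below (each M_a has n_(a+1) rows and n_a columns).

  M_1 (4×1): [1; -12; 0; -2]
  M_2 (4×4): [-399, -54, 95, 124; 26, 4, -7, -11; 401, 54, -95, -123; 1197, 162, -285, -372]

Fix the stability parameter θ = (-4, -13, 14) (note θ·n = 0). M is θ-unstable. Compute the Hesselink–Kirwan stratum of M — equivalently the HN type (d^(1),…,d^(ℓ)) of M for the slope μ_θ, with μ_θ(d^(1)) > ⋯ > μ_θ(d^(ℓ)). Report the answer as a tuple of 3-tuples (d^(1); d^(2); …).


Interval decomposition of M: I[1,3], I[2,2], I[2,3]^2, I[3,3].
HN type (ℓ=3): μ^(1)=14; μ^(2)=-17/2; μ^(3)=-13

((0, 0, 4); (1, 1, 0); (0, 3, 0))
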